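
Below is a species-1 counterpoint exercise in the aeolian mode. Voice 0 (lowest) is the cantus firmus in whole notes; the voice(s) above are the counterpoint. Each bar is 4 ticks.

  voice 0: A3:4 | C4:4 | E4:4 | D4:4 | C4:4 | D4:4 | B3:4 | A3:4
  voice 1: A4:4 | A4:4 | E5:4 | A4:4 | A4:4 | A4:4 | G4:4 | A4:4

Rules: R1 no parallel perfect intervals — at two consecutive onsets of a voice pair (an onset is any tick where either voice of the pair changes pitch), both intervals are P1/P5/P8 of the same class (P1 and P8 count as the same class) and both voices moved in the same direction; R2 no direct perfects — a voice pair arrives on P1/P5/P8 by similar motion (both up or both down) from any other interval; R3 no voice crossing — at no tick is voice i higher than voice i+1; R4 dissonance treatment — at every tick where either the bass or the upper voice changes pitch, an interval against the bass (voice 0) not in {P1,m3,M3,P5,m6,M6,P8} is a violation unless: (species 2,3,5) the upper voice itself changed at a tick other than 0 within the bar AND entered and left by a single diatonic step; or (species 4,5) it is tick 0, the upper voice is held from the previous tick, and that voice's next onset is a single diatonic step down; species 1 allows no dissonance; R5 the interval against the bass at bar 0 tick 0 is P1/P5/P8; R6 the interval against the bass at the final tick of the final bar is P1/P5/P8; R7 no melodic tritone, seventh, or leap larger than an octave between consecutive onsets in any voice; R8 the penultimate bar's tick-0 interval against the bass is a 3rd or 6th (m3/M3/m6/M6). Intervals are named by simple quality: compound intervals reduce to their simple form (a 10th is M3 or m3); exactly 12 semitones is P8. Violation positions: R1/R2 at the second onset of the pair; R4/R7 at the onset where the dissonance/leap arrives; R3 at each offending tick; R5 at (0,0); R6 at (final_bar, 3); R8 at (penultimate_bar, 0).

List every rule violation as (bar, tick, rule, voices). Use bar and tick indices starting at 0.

(2, 0, R2, (0, 1))
(3, 0, R2, (0, 1))

bar 0: v0=A3 v1=A4 downbeat P8
bar 1: v0=C4 v1=A4 downbeat M6
bar 2: v0=E4 v1=E5 downbeat P8
bar 3: v0=D4 v1=A4 downbeat P5
bar 4: v0=C4 v1=A4 downbeat M6
bar 5: v0=D4 v1=A4 downbeat P5
bar 6: v0=B3 v1=G4 downbeat m6
bar 7: v0=A3 v1=A4 downbeat P8
  -> R2 @ bar 2 tick 0 v(0, 1): C4/A4 M6 -> E4/E5 P8 similar
  -> R2 @ bar 3 tick 0 v(0, 1): E4/E5 P8 -> D4/A4 P5 similar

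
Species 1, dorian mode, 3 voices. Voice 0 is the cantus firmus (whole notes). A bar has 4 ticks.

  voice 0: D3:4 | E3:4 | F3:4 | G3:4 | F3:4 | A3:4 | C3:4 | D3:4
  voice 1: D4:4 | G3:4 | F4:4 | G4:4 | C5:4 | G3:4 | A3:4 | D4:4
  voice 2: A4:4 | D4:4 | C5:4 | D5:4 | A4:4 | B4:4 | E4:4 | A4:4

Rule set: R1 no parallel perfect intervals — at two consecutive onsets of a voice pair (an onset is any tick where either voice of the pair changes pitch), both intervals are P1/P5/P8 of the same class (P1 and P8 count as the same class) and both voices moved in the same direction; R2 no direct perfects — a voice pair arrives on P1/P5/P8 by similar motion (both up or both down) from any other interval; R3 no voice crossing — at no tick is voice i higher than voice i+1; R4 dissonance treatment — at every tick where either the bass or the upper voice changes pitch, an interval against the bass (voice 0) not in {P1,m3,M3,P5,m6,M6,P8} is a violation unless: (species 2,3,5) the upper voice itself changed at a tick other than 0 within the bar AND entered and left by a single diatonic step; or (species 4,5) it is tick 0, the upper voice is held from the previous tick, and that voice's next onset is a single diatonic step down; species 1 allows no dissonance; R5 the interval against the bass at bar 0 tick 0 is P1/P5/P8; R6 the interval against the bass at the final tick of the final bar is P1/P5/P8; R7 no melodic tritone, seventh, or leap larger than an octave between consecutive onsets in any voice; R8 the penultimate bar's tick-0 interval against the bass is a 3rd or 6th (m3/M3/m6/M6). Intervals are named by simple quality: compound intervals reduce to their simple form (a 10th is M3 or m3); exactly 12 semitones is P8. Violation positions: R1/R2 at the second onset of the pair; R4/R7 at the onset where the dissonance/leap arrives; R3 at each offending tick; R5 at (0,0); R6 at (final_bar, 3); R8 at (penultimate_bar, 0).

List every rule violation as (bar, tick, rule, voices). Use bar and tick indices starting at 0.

bar 0: v0=D3 v1=D4 v2=A4 downbeat P5
bar 1: v0=E3 v1=G3 v2=D4 downbeat m7
bar 2: v0=F3 v1=F4 v2=C5 downbeat P5
bar 3: v0=G3 v1=G4 v2=D5 downbeat P5
bar 4: v0=F3 v1=C5 v2=A4 downbeat M3
bar 5: v0=A3 v1=G3 v2=B4 downbeat M2
bar 6: v0=C3 v1=A3 v2=E4 downbeat M3
bar 7: v0=D3 v1=D4 v2=A4 downbeat P5
  -> R1 @ bar 1 tick 0 v(1, 2): D4/A4 P5 -> G3/D4 P5 similar
  -> R4 @ bar 1 tick 0 v(0, 2): E3/D4 m7 untreated
  -> R1 @ bar 2 tick 0 v(1, 2): G3/D4 P5 -> F4/C5 P5 similar
  -> R2 @ bar 2 tick 0 v(0, 1): E3/G3 m3 -> F3/F4 P8 similar
  -> R2 @ bar 2 tick 0 v(0, 2): E3/D4 m7 -> F3/C5 P5 similar
  -> R7 @ bar 2 tick 0 v(1,): G3->F4 leap 10st
  -> R7 @ bar 2 tick 0 v(2,): D4->C5 leap 10st
  -> R1 @ bar 3 tick 0 v(0, 1): F3/F4 P8 -> G3/G4 P8 similar
  -> R1 @ bar 3 tick 0 v(0, 2): F3/C5 P5 -> G3/D5 P5 similar
  -> R1 @ bar 3 tick 0 v(1, 2): F4/C5 P5 -> G4/D5 P5 similar
  -> R3 @ bar 4 tick 0 v(1, 2): C5 above A4
  -> R3 @ bar 4 tick 1 v(1, 2): C5 above A4
  -> R3 @ bar 4 tick 2 v(1, 2): C5 above A4
  -> R3 @ bar 4 tick 3 v(1, 2): C5 above A4
  -> R3 @ bar 5 tick 0 v(0, 1): A3 above G3
  -> R4 @ bar 5 tick 0 v(0, 1): A3/G3 M2 untreated
  -> R4 @ bar 5 tick 0 v(0, 2): A3/B4 M2 untreated
  -> R7 @ bar 5 tick 0 v(1,): C5->G3 leap 17st
  -> R3 @ bar 5 tick 1 v(0, 1): A3 above G3
  -> R3 @ bar 5 tick 2 v(0, 1): A3 above G3
  -> R3 @ bar 5 tick 3 v(0, 1): A3 above G3
  -> R1 @ bar 7 tick 0 v(1, 2): A3/E4 P5 -> D4/A4 P5 similar
  -> R2 @ bar 7 tick 0 v(0, 1): C3/A3 M6 -> D3/D4 P8 similar
  -> R2 @ bar 7 tick 0 v(0, 2): C3/E4 M3 -> D3/A4 P5 similar

(1, 0, R1, (1, 2))
(1, 0, R4, (0, 2))
(2, 0, R1, (1, 2))
(2, 0, R2, (0, 1))
(2, 0, R2, (0, 2))
(2, 0, R7, (1,))
(2, 0, R7, (2,))
(3, 0, R1, (0, 1))
(3, 0, R1, (0, 2))
(3, 0, R1, (1, 2))
(4, 0, R3, (1, 2))
(4, 1, R3, (1, 2))
(4, 2, R3, (1, 2))
(4, 3, R3, (1, 2))
(5, 0, R3, (0, 1))
(5, 0, R4, (0, 1))
(5, 0, R4, (0, 2))
(5, 0, R7, (1,))
(5, 1, R3, (0, 1))
(5, 2, R3, (0, 1))
(5, 3, R3, (0, 1))
(7, 0, R1, (1, 2))
(7, 0, R2, (0, 1))
(7, 0, R2, (0, 2))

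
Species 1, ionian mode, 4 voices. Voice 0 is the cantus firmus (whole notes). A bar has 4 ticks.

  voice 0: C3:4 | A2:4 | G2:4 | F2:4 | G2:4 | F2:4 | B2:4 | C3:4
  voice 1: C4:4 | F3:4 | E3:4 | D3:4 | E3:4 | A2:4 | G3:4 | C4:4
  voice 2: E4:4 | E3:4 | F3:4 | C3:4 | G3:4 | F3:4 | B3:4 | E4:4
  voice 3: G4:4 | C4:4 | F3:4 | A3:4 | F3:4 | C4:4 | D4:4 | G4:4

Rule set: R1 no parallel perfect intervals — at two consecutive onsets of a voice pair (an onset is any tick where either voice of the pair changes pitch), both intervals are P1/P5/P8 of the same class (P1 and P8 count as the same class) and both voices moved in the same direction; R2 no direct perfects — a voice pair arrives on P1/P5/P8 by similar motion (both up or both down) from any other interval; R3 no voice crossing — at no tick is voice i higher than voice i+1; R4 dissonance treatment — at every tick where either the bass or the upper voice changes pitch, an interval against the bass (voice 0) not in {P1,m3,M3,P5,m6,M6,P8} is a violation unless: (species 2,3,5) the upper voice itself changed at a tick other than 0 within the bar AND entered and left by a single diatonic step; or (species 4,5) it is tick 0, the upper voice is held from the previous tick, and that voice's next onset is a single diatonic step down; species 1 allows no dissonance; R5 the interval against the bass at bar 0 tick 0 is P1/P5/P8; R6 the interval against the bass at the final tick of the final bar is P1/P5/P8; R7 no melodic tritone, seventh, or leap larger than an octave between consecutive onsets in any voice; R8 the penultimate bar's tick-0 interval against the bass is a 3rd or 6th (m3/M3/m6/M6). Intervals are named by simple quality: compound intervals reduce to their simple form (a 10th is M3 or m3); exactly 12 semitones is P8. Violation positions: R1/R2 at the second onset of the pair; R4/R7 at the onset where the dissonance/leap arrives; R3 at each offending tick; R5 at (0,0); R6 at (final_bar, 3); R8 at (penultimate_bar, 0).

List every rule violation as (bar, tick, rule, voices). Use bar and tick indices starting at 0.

bar 0: v0=C3 v1=C4 v2=E4 v3=G4 downbeat P5
bar 1: v0=A2 v1=F3 v2=E3 v3=C4 downbeat m3
bar 2: v0=G2 v1=E3 v2=F3 v3=F3 downbeat m7
bar 3: v0=F2 v1=D3 v2=C3 v3=A3 downbeat M3
bar 4: v0=G2 v1=E3 v2=G3 v3=F3 downbeat m7
bar 5: v0=F2 v1=A2 v2=F3 v3=C4 downbeat P5
bar 6: v0=B2 v1=G3 v2=B3 v3=D4 downbeat m3
bar 7: v0=C3 v1=C4 v2=E4 v3=G4 downbeat P5
  -> R5 @ bar 0 tick 0 v(0, 2): opens on M3
  -> R1 @ bar 1 tick 0 v(1, 3): C4/G4 P5 -> F3/C4 P5 similar
  -> R2 @ bar 1 tick 0 v(0, 2): C3/E4 M3 -> A2/E3 P5 similar
  -> R3 @ bar 1 tick 0 v(1, 2): F3 above E3
  -> R3 @ bar 1 tick 1 v(1, 2): F3 above E3
  -> R3 @ bar 1 tick 2 v(1, 2): F3 above E3
  -> R3 @ bar 1 tick 3 v(1, 2): F3 above E3
  -> R4 @ bar 2 tick 0 v(0, 2): G2/F3 m7 untreated
  -> R4 @ bar 2 tick 0 v(0, 3): G2/F3 m7 untreated
  -> R2 @ bar 3 tick 0 v(0, 2): G2/F3 m7 -> F2/C3 P5 similar
  -> R3 @ bar 3 tick 0 v(1, 2): D3 above C3
  -> R3 @ bar 3 tick 1 v(1, 2): D3 above C3
  -> R3 @ bar 3 tick 2 v(1, 2): D3 above C3
  -> R3 @ bar 3 tick 3 v(1, 2): D3 above C3
  -> R2 @ bar 4 tick 0 v(0, 2): F2/C3 P5 -> G2/G3 P8 similar
  -> R3 @ bar 4 tick 0 v(2, 3): G3 above F3
  -> R4 @ bar 4 tick 0 v(0, 3): G2/F3 m7 untreated
  -> R3 @ bar 4 tick 1 v(2, 3): G3 above F3
  -> R3 @ bar 4 tick 2 v(2, 3): G3 above F3
  -> R3 @ bar 4 tick 3 v(2, 3): G3 above F3
  -> R1 @ bar 5 tick 0 v(0, 2): G2/G3 P8 -> F2/F3 P8 similar
  -> R1 @ bar 6 tick 0 v(0, 2): F2/F3 P8 -> B2/B3 P8 similar
  -> R2 @ bar 6 tick 0 v(1, 3): A2/C4 m3 -> G3/D4 P5 similar
  -> R7 @ bar 6 tick 0 v(0,): F2->B2 leap 6st
  -> R7 @ bar 6 tick 0 v(1,): A2->G3 leap 10st
  -> R7 @ bar 6 tick 0 v(2,): F3->B3 leap 6st
  -> R8 @ bar 6 tick 0 v(0, 2): penult P8 not 3rd/6th
  -> R1 @ bar 7 tick 0 v(1, 3): G3/D4 P5 -> C4/G4 P5 similar
  -> R2 @ bar 7 tick 0 v(0, 1): B2/G3 m6 -> C3/C4 P8 similar
  -> R2 @ bar 7 tick 0 v(0, 3): B2/D4 m3 -> C3/G4 P5 similar
  -> R6 @ bar 7 tick 3 v(0, 2): closes on M3

(0, 0, R5, (0, 2))
(1, 0, R1, (1, 3))
(1, 0, R2, (0, 2))
(1, 0, R3, (1, 2))
(1, 1, R3, (1, 2))
(1, 2, R3, (1, 2))
(1, 3, R3, (1, 2))
(2, 0, R4, (0, 2))
(2, 0, R4, (0, 3))
(3, 0, R2, (0, 2))
(3, 0, R3, (1, 2))
(3, 1, R3, (1, 2))
(3, 2, R3, (1, 2))
(3, 3, R3, (1, 2))
(4, 0, R2, (0, 2))
(4, 0, R3, (2, 3))
(4, 0, R4, (0, 3))
(4, 1, R3, (2, 3))
(4, 2, R3, (2, 3))
(4, 3, R3, (2, 3))
(5, 0, R1, (0, 2))
(6, 0, R1, (0, 2))
(6, 0, R2, (1, 3))
(6, 0, R7, (0,))
(6, 0, R7, (1,))
(6, 0, R7, (2,))
(6, 0, R8, (0, 2))
(7, 0, R1, (1, 3))
(7, 0, R2, (0, 1))
(7, 0, R2, (0, 3))
(7, 3, R6, (0, 2))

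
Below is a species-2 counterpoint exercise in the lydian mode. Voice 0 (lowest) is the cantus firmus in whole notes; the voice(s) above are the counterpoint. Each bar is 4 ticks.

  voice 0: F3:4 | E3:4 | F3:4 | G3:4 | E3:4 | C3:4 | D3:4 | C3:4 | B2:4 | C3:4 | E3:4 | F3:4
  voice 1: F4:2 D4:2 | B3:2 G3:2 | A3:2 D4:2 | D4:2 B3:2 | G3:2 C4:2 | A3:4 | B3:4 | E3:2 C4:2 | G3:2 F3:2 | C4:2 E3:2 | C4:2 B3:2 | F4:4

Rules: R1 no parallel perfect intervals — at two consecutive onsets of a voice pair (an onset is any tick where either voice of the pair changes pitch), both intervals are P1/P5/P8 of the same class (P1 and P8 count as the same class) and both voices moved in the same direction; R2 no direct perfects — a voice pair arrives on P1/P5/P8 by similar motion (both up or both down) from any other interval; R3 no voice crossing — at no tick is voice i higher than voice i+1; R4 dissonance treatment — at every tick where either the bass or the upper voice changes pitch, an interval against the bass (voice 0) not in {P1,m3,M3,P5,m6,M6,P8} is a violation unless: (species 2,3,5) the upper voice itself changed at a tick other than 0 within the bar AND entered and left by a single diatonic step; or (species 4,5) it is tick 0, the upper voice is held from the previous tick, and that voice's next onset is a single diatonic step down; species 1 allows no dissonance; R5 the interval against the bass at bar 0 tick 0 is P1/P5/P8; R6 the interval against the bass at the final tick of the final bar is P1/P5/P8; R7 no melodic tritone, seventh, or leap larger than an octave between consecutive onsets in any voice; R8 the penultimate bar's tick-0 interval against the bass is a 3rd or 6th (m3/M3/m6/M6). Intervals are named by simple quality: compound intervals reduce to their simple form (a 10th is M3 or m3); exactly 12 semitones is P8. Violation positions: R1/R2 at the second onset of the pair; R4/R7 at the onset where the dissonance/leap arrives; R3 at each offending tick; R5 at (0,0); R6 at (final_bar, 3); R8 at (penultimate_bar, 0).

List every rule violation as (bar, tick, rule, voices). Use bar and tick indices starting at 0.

(1, 0, R2, (0, 1))
(8, 2, R4, (0, 1))
(9, 0, R2, (0, 1))
(11, 0, R2, (0, 1))
(11, 0, R7, (1,))

bar 0: v0=F3 v1=F4 downbeat P8
bar 1: v0=E3 v1=B3 downbeat P5
bar 2: v0=F3 v1=A3 downbeat M3
bar 3: v0=G3 v1=D4 downbeat P5
bar 4: v0=E3 v1=G3 downbeat m3
bar 5: v0=C3 v1=A3 downbeat M6
bar 6: v0=D3 v1=B3 downbeat M6
bar 7: v0=C3 v1=E3 downbeat M3
bar 8: v0=B2 v1=G3 downbeat m6
bar 9: v0=C3 v1=C4 downbeat P8
bar 10: v0=E3 v1=C4 downbeat m6
bar 11: v0=F3 v1=F4 downbeat P8
  -> R2 @ bar 1 tick 0 v(0, 1): F3/D4 M6 -> E3/B3 P5 similar
  -> R4 @ bar 8 tick 2 v(0, 1): B2/F3 TT untreated
  -> R2 @ bar 9 tick 0 v(0, 1): B2/F3 TT -> C3/C4 P8 similar
  -> R2 @ bar 11 tick 0 v(0, 1): E3/B3 P5 -> F3/F4 P8 similar
  -> R7 @ bar 11 tick 0 v(1,): B3->F4 leap 6st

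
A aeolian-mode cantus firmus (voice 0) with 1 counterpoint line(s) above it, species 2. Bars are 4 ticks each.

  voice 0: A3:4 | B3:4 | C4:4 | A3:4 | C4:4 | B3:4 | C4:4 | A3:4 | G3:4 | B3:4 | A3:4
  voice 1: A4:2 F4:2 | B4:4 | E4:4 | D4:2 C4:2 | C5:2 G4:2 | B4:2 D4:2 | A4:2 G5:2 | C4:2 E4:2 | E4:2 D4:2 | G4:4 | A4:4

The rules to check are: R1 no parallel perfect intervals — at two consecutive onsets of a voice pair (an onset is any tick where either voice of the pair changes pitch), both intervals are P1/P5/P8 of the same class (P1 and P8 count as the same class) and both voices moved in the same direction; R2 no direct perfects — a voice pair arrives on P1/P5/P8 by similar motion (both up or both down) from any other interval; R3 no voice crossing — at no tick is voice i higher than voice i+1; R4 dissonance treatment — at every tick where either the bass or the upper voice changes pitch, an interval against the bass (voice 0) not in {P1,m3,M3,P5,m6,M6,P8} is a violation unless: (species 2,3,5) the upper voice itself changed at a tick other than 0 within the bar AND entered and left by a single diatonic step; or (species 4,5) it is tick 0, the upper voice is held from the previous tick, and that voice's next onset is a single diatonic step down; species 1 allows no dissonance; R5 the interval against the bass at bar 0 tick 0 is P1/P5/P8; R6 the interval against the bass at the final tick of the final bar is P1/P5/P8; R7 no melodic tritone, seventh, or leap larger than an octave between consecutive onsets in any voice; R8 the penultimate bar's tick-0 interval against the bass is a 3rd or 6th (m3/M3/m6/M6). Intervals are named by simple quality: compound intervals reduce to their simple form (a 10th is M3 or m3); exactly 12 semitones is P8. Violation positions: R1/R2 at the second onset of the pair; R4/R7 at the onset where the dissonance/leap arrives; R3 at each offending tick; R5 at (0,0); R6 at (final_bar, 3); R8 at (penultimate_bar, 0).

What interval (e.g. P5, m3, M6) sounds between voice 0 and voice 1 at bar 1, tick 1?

voice 0=B3 voice 1=B4 -> P8

P8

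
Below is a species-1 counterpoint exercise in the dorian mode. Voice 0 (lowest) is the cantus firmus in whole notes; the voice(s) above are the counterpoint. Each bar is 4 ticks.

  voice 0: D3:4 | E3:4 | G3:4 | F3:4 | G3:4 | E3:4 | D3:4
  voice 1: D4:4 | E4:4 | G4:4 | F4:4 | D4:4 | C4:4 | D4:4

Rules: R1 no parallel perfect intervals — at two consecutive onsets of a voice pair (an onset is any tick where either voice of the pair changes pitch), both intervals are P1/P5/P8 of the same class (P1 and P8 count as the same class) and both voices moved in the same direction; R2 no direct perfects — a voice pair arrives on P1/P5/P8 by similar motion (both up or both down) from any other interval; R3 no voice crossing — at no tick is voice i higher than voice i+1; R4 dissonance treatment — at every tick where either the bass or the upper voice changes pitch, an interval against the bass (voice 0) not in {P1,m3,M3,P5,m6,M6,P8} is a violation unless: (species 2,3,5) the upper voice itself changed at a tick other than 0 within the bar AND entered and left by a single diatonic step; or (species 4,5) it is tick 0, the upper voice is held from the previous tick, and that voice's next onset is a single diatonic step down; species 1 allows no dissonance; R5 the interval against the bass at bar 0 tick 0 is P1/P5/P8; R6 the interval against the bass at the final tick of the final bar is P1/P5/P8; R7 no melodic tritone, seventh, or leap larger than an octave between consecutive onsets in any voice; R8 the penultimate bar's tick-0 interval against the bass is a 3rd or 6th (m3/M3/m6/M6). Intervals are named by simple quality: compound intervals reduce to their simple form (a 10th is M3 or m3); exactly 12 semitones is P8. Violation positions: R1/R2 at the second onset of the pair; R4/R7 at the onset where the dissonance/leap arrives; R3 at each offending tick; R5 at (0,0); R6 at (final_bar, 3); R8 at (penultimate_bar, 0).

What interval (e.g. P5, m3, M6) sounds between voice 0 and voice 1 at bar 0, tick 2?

P8

voice 0=D3 voice 1=D4 -> P8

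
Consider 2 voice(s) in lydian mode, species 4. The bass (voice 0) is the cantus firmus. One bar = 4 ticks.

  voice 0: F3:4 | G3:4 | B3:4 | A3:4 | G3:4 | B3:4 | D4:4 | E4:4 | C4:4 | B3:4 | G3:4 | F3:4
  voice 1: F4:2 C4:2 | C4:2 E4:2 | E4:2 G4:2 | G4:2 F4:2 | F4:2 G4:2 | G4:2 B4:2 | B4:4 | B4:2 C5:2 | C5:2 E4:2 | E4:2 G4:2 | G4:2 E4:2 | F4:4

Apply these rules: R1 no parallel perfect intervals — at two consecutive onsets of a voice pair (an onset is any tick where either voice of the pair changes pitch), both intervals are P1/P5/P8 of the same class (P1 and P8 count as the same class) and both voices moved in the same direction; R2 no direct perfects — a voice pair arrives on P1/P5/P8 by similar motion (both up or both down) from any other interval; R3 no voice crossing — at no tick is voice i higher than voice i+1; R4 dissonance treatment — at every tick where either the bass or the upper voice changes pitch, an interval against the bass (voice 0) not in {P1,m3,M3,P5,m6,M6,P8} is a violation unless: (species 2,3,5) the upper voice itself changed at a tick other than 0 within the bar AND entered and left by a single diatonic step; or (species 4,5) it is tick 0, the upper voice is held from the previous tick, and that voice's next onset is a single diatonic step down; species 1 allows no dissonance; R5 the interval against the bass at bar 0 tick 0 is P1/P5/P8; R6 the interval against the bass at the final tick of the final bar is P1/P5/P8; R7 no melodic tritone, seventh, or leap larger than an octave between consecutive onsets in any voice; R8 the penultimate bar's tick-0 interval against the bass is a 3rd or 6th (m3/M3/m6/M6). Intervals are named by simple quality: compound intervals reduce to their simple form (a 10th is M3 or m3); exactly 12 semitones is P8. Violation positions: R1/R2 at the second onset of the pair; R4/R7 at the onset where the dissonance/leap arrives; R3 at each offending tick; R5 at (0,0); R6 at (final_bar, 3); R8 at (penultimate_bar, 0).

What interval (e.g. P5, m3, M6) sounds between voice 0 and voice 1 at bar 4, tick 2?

voice 0=G3 voice 1=G4 -> P8

P8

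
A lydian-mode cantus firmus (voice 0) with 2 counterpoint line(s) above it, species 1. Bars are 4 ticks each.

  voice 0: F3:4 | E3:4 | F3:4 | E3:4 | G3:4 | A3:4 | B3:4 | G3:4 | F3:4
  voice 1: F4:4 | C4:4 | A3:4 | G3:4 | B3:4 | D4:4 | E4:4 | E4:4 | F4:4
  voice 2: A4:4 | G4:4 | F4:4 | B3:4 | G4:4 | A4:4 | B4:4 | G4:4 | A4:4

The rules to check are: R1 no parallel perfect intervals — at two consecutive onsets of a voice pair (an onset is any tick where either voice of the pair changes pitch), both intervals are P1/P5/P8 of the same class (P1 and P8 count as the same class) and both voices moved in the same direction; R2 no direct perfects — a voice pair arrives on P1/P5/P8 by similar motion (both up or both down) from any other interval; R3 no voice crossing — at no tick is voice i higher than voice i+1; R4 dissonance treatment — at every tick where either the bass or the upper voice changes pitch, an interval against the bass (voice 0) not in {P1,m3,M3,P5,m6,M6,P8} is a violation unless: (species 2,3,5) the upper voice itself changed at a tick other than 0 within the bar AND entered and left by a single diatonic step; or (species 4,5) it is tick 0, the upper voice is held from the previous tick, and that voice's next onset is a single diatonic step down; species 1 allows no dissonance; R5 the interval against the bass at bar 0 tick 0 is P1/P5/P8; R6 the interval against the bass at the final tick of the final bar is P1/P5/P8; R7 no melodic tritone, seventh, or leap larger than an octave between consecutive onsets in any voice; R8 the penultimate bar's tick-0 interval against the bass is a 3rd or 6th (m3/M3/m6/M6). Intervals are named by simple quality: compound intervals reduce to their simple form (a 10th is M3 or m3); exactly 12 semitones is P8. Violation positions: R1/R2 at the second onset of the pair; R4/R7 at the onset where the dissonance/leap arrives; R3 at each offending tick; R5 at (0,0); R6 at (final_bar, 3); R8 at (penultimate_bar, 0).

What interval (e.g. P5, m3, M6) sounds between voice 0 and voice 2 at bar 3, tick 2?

P5

voice 0=E3 voice 2=B3 -> P5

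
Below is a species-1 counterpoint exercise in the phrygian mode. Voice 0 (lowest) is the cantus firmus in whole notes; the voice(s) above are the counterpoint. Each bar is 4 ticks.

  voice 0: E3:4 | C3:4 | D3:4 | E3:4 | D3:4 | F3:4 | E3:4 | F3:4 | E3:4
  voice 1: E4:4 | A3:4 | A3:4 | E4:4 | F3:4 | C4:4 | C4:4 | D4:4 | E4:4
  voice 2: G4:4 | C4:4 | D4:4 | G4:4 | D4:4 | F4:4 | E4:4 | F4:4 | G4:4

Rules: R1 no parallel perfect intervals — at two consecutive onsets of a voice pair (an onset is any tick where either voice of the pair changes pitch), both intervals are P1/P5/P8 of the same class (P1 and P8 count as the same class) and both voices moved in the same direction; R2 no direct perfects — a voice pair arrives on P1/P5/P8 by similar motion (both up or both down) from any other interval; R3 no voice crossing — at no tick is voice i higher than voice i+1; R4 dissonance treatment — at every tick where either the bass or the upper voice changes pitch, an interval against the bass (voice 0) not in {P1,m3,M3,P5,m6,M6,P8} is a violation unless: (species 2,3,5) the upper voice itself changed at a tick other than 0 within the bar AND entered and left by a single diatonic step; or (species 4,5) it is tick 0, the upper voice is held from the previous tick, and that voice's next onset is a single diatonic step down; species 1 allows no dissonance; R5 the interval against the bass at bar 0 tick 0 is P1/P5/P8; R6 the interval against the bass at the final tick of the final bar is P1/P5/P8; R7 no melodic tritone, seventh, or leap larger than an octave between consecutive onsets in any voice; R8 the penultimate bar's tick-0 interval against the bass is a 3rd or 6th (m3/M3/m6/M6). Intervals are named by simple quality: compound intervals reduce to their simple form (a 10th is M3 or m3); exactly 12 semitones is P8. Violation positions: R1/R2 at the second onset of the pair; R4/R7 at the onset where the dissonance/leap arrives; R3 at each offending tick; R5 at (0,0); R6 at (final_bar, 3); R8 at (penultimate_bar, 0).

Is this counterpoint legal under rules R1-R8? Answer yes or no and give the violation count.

No (12 violations)

bar 0: v0=E3 v1=E4 v2=G4 (m3)
bar 1: v0=C3 v1=A3 v2=C4 (P8)
bar 2: v0=D3 v1=A3 v2=D4 (P8)
bar 3: v0=E3 v1=E4 v2=G4 (m3)
bar 4: v0=D3 v1=F3 v2=D4 (P8)
bar 5: v0=F3 v1=C4 v2=F4 (P8)
bar 6: v0=E3 v1=C4 v2=E4 (P8)
bar 7: v0=F3 v1=D4 v2=F4 (P8)
bar 8: v0=E3 v1=E4 v2=G4 (m3)
  R5 @ bar0.0: opens on m3
  R2 @ bar1.0: E3/G4 m3 -> C3/C4 P8 similar
  R1 @ bar2.0: C3/C4 P8 -> D3/D4 P8 similar
  R2 @ bar3.0: D3/A3 P5 -> E3/E4 P8 similar
  R2 @ bar4.0: E3/G4 m3 -> D3/D4 P8 similar
  R7 @ bar4.0: E4->F3 leap 11st
  R1 @ bar5.0: D3/D4 P8 -> F3/F4 P8 similar
  R2 @ bar5.0: D3/F3 m3 -> F3/C4 P5 similar
  R1 @ bar6.0: F3/F4 P8 -> E3/E4 P8 similar
  R1 @ bar7.0: E3/E4 P8 -> F3/F4 P8 similar
  R8 @ bar7.0: penult P8 not 3rd/6th
  R6 @ bar8.3: closes on m3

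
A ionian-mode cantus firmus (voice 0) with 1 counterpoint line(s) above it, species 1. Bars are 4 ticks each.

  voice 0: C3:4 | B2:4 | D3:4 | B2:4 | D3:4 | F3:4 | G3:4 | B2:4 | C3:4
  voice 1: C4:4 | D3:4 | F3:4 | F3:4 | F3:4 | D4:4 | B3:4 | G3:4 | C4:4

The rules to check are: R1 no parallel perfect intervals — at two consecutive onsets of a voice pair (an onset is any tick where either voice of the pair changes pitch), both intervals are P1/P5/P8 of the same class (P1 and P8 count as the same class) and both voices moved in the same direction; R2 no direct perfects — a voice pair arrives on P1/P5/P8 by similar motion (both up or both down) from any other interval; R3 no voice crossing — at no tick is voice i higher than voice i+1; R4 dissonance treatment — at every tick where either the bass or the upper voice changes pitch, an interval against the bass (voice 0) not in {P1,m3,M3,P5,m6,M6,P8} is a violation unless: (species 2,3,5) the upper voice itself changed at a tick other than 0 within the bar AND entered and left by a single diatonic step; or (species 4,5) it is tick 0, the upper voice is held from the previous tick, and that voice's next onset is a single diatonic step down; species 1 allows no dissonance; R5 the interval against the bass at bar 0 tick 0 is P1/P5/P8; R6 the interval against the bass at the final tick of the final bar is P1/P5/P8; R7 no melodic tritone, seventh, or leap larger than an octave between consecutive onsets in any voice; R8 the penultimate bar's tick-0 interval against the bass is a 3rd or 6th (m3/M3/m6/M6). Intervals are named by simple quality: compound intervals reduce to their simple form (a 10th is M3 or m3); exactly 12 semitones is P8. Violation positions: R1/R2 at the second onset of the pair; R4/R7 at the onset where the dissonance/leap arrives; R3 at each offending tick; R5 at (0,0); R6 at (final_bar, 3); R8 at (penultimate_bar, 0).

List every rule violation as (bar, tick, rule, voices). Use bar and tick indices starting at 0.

bar 0: v0=C3 v1=C4 downbeat P8
bar 1: v0=B2 v1=D3 downbeat m3
bar 2: v0=D3 v1=F3 downbeat m3
bar 3: v0=B2 v1=F3 downbeat TT
bar 4: v0=D3 v1=F3 downbeat m3
bar 5: v0=F3 v1=D4 downbeat M6
bar 6: v0=G3 v1=B3 downbeat M3
bar 7: v0=B2 v1=G3 downbeat m6
bar 8: v0=C3 v1=C4 downbeat P8
  -> R7 @ bar 1 tick 0 v(1,): C4->D3 leap 10st
  -> R4 @ bar 3 tick 0 v(0, 1): B2/F3 TT untreated
  -> R2 @ bar 8 tick 0 v(0, 1): B2/G3 m6 -> C3/C4 P8 similar

(1, 0, R7, (1,))
(3, 0, R4, (0, 1))
(8, 0, R2, (0, 1))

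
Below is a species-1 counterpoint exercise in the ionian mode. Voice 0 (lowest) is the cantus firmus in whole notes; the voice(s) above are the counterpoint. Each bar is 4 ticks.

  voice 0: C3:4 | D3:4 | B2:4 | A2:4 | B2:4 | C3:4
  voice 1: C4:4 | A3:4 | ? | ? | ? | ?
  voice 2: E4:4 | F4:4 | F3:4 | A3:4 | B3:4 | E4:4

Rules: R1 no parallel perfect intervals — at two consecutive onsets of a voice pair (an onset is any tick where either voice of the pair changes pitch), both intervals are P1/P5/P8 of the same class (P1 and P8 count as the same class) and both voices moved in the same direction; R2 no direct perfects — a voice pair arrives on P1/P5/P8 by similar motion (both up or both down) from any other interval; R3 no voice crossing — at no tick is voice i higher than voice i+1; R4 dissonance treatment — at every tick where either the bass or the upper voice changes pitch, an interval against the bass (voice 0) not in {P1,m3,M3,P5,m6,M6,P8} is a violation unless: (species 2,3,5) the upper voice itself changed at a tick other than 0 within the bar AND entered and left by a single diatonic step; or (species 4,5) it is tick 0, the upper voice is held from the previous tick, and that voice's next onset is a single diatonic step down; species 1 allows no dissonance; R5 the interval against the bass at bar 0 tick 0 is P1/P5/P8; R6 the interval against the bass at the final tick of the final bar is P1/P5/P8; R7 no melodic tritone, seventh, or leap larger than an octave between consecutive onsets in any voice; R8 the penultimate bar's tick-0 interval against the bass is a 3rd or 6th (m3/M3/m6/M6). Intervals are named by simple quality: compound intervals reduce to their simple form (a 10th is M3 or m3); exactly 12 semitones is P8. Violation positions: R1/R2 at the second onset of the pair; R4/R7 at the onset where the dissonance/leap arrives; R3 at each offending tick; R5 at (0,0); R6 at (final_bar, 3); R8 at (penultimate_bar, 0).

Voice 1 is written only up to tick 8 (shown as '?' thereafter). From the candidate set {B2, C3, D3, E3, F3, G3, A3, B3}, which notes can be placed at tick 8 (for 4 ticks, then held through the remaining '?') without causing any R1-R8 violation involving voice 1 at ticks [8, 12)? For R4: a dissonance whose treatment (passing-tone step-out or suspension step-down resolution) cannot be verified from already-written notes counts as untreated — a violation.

{D3}

B2: violates R2,R7
C3: violates R4
D3: legal
E3: violates R4
F3: violates R2,R4
G3: violates R3
A3: violates R3,R4
B3: violates R3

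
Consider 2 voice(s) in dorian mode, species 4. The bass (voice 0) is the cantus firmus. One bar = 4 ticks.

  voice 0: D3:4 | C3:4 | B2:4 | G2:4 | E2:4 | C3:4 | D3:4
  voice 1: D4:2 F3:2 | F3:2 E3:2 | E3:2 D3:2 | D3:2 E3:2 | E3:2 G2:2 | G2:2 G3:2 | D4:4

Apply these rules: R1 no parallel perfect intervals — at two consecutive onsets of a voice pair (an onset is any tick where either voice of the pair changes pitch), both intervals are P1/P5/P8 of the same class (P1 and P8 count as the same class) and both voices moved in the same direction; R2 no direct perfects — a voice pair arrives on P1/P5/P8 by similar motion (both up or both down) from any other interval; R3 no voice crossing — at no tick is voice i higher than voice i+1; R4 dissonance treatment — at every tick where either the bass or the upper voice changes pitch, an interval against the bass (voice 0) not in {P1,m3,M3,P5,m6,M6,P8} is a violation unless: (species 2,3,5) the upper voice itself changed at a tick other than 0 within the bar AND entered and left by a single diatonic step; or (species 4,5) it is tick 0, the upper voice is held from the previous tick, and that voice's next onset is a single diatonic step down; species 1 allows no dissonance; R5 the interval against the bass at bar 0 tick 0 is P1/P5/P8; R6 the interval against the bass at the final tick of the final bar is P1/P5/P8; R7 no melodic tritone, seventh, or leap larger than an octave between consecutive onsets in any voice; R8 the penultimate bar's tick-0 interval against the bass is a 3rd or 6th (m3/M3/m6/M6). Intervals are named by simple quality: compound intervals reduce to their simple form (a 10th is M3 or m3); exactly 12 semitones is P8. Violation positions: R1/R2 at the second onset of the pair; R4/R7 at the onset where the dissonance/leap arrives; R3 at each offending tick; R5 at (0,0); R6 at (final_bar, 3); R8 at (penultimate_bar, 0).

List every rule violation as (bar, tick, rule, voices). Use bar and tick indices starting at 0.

(5, 0, R3, (0, 1))
(5, 0, R4, (0, 1))
(5, 0, R8, (0, 1))
(5, 1, R3, (0, 1))
(6, 0, R2, (0, 1))

bar 0: v0=D3 v1=D4 downbeat P8
bar 1: v0=C3 v1=F3 downbeat P4
bar 2: v0=B2 v1=E3 downbeat P4
bar 3: v0=G2 v1=D3 downbeat P5
bar 4: v0=E2 v1=E3 downbeat P8
bar 5: v0=C3 v1=G2 downbeat P4
bar 6: v0=D3 v1=D4 downbeat P8
  -> R3 @ bar 5 tick 0 v(0, 1): C3 above G2
  -> R4 @ bar 5 tick 0 v(0, 1): C3/G2 P4 untreated
  -> R8 @ bar 5 tick 0 v(0, 1): penult P4 not 3rd/6th
  -> R3 @ bar 5 tick 1 v(0, 1): C3 above G2
  -> R2 @ bar 6 tick 0 v(0, 1): C3/G3 P5 -> D3/D4 P8 similar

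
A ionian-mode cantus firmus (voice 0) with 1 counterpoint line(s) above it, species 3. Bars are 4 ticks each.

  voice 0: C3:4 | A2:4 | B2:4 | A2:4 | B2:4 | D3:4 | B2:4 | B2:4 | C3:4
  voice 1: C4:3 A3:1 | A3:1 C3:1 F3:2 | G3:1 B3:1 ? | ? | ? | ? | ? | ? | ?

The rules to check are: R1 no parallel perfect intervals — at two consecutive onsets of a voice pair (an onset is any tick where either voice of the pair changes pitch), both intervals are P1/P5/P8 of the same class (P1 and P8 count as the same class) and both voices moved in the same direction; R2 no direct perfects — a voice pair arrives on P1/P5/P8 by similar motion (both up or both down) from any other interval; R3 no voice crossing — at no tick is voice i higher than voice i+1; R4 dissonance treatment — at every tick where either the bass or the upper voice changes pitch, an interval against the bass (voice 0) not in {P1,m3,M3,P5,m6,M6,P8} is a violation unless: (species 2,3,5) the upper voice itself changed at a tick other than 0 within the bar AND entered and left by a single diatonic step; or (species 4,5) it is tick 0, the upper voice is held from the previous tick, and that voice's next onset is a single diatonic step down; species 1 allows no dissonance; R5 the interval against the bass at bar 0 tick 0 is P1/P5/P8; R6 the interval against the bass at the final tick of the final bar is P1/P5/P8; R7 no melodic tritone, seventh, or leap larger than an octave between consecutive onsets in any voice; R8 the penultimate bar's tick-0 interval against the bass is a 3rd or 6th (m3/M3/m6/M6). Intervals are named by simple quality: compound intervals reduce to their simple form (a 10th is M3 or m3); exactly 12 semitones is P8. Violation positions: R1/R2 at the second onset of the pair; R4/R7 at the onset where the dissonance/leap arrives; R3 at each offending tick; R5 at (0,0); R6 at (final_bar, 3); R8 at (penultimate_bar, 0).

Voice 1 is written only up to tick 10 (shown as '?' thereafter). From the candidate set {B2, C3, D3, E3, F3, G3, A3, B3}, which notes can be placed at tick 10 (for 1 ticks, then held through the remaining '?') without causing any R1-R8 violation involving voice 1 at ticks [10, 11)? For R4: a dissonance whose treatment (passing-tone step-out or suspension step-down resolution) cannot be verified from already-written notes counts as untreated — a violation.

B2: legal
C3: violates R4,R7
D3: legal
E3: violates R4
F3: violates R4,R7
G3: legal
A3: violates R4
B3: legal

{B2, B3, D3, G3}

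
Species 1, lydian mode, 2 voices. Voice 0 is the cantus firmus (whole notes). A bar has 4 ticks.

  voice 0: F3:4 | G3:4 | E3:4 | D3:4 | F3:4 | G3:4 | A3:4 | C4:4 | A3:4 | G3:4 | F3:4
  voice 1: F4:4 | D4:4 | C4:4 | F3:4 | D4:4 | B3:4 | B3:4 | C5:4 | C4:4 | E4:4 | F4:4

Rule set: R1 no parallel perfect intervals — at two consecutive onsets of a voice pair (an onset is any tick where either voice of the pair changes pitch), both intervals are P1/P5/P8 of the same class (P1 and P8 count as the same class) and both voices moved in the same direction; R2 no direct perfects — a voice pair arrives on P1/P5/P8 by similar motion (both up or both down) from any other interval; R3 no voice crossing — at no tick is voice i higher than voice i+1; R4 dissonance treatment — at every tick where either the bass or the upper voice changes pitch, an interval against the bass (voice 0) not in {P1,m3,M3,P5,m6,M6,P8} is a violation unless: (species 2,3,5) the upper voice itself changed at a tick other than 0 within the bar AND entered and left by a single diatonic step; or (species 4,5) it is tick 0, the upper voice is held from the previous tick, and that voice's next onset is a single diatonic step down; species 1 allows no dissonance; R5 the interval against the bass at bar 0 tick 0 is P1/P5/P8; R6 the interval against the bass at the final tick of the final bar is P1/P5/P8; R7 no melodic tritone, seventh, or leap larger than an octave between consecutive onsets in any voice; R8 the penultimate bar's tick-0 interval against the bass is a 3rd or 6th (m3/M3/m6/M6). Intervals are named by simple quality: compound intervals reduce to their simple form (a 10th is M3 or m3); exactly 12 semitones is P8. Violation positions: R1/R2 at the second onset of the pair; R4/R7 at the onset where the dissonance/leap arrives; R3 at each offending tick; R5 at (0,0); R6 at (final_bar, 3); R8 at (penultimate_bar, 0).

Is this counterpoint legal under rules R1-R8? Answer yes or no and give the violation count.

bar 0: v0=F3 v1=F4 (P8)
bar 1: v0=G3 v1=D4 (P5)
bar 2: v0=E3 v1=C4 (m6)
bar 3: v0=D3 v1=F3 (m3)
bar 4: v0=F3 v1=D4 (M6)
bar 5: v0=G3 v1=B3 (M3)
bar 6: v0=A3 v1=B3 (M2)
bar 7: v0=C4 v1=C5 (P8)
bar 8: v0=A3 v1=C4 (m3)
bar 9: v0=G3 v1=E4 (M6)
bar 10: v0=F3 v1=F4 (P8)
  R4 @ bar6.0: A3/B3 M2 untreated
  R2 @ bar7.0: A3/B3 M2 -> C4/C5 P8 similar
  R7 @ bar7.0: B3->C5 leap 13st

No (3 violations)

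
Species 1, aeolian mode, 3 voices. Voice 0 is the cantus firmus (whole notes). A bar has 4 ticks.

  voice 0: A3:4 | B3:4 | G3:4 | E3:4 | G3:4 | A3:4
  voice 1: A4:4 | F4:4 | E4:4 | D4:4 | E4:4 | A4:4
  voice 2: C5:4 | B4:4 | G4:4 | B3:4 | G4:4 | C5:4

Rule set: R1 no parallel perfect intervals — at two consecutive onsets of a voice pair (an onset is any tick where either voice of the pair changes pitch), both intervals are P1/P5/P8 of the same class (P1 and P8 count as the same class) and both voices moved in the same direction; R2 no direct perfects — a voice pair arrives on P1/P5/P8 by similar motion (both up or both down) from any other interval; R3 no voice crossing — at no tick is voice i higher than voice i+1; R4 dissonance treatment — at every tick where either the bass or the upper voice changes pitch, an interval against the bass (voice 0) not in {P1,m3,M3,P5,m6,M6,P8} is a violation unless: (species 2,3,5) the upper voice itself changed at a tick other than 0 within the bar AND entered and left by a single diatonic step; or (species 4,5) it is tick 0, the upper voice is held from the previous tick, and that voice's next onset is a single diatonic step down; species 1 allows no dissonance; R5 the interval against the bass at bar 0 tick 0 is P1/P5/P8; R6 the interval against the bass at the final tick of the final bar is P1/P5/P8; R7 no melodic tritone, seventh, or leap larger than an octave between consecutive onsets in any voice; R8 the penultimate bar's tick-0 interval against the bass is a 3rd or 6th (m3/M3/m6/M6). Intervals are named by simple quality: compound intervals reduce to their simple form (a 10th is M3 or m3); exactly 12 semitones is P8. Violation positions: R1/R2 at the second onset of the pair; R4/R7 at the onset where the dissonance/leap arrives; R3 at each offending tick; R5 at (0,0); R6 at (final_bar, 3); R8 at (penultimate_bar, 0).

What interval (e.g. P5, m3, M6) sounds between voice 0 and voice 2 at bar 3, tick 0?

voice 0=E3 voice 2=B3 -> P5

P5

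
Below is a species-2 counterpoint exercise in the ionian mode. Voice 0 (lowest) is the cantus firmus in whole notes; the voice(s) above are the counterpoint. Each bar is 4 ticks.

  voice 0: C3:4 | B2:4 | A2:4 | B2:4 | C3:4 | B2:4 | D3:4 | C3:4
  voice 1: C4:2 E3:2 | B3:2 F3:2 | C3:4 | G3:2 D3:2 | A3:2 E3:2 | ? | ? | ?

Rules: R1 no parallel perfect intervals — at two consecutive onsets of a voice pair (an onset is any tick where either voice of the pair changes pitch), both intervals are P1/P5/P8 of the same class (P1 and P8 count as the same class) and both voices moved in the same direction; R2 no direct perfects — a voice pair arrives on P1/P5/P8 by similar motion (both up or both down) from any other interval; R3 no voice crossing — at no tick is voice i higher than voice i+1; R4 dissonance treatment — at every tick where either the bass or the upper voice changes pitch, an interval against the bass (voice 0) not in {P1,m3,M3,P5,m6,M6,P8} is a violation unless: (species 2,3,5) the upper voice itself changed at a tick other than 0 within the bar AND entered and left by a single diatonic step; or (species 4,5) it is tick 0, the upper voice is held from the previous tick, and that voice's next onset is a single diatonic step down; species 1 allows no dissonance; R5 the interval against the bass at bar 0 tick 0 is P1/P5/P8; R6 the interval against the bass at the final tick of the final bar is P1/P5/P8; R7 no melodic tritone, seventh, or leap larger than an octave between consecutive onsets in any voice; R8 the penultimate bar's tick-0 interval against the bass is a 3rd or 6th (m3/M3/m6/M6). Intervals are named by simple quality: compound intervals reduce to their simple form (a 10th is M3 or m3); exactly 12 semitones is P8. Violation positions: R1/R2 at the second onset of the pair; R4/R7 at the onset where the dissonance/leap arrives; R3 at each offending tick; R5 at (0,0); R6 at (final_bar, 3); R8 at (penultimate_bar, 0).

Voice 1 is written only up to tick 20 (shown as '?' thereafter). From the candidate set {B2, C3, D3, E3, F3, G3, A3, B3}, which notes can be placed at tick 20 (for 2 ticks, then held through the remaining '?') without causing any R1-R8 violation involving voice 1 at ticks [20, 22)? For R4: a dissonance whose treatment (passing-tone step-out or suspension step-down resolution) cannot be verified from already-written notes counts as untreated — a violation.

{B3, D3, G3}

B2: violates R2
C3: violates R4
D3: legal
E3: violates R4
F3: violates R4
G3: legal
A3: violates R4
B3: legal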